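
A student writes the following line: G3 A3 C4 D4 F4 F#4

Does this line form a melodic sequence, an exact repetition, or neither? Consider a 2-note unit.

Note 2 of cell 3 is F#4; if this were a sequence it would be G4. No unit length gives a consistent transposition pattern.

neither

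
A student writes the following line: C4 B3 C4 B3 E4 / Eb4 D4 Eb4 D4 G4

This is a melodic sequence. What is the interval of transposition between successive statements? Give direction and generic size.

up a 3rd

The 5-note cells begin on C4, Eb4 — each up a 3rd from the last.
C4 to Eb4 is up a 3rd.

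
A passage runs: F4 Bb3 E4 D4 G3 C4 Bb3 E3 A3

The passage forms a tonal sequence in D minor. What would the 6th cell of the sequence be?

C3 F2 Bb2

With a 3-note motive the entries are F4, D4, Bb3, each down a 3rd from the previous.
Carrying on: G3 → E3 → C3.
Statement 6 starts on C3 and keeps the same diatonic contour: C3 F2 Bb2.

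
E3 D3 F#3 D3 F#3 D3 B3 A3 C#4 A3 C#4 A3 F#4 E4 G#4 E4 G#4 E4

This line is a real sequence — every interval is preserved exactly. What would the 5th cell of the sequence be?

G#5 F#5 A#5 F#5 A#5 F#5

Taking 6-note groups, the heads are E3, B3, F#4: the pattern moves up a 5th.
Continuing the starts: C#5 → G#5.
From G#5 the exact shape gives G#5 F#5 A#5 F#5 A#5 F#5.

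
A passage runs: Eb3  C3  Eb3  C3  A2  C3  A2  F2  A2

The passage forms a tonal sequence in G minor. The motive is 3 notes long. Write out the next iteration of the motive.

With a 3-note motive the entries are Eb3, C3, A2, each down a 3rd from the previous.
From F2 the diatonic shape gives F2 D2 F2.

F2 D2 F2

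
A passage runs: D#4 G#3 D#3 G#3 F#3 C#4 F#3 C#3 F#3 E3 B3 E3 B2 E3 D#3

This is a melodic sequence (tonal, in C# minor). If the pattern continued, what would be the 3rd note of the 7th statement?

Grouping in 5s, the 3rd note of each cell is D#3, C#3, B2.
Extending down a 2nd: A2 → G#2 → F#2 → E2.

E2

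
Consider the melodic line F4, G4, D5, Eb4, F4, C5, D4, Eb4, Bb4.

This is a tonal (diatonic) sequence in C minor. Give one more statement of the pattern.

Taking 3-note groups, the heads are F4, Eb4, D4: the pattern moves down a 2nd.
Statement 4 starts on C4 and keeps the same diatonic contour: C4 D4 Ab4.

C4 D4 Ab4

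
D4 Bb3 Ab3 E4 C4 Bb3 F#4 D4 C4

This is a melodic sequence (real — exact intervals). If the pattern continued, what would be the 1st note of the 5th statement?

A#4

With 3-note cells, note 1 of each statement runs D4, E4, F#4.
Extending up a 2nd: G#4 → A#4.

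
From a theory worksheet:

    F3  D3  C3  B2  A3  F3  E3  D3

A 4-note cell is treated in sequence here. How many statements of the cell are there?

2

8 notes in groups of 4 gives 8/4 = 2 statements.
Starts: F3, A3 — each up a 3rd.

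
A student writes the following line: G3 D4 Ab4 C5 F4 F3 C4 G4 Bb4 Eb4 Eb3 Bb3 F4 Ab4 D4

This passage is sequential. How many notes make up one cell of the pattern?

There are 15 notes; a 5-note unit gives 3 cells:
G3 D4 Ab4 C5 F4 | F3 C4 G4 Bb4 Eb4 | Eb3 Bb3 F4 Ab4 D4
Each cell is the previous one down a 2nd — so the unit is 5 notes.

5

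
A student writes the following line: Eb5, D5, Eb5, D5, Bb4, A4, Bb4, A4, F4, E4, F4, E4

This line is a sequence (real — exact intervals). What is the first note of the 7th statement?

A2

Taking 4-note groups, the heads are Eb5, Bb4, F4: the pattern moves down a 4th.
Continuing: C4 → G3 → D3 → A2. Statement 7 starts on A2.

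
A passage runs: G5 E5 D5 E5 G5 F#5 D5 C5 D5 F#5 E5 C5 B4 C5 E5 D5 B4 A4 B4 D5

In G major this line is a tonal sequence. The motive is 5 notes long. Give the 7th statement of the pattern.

A4 F#4 E4 F#4 A4

With a 5-note motive the entries are G5, F#5, E5, D5, each down a 2nd from the previous.
Extending down a 2nd: C5 → B4 → A4.
From A4 the diatonic shape gives A4 F#4 E4 F#4 A4.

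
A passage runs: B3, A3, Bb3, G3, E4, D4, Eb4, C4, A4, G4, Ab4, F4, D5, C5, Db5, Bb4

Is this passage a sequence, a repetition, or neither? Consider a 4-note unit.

Each 4-note cell is the previous one transposed up a 4th.

sequence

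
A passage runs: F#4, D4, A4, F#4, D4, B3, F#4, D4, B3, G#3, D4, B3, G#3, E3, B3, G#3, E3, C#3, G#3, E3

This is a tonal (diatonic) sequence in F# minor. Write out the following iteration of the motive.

Taking 4-note groups, the heads are F#4, D4, B3, G#3, E3: the pattern moves down a 3rd.
Statement 6 starts on C#3 and keeps the same diatonic contour: C#3 A2 E3 C#3.

C#3 A2 E3 C#3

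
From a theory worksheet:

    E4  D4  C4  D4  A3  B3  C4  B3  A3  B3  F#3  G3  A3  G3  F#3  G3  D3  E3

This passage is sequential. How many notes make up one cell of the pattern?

There are 18 notes; a 6-note unit gives 3 cells:
E4 D4 C4 D4 A3 B3 | C4 B3 A3 B3 F#3 G3 | A3 G3 F#3 G3 D3 E3
That's a consistent down a 3rd shift per cell, and no other grouping gives one.

6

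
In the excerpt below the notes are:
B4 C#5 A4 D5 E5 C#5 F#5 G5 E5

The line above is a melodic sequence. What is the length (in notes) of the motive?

3

There are 9 notes; a 3-note unit gives 3 cells:
B4 C#5 A4 | D5 E5 C#5 | F#5 G5 E5
Each cell is the previous one up a 3rd — so the unit is 3 notes.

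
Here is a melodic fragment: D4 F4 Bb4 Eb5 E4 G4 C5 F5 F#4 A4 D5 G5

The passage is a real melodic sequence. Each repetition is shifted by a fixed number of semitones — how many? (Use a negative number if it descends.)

2

With a 4-note motive the entries are D4, E4, F#4, each up a 2nd from the previous.
D4→E4 is 64 − 62 = 2 semitones.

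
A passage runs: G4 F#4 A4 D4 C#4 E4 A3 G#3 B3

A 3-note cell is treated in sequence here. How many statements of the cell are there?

3

9 notes in groups of 3 gives 9/3 = 3 statements.
Starts: G4, D4, A3 — each down a 4th.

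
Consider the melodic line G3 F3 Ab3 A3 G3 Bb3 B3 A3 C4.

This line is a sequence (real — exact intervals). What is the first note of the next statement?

With a 3-note motive the entries are G3, A3, B3, each up a 2nd from the previous.
The next head, up a 2nd from B3, is C#4.

C#4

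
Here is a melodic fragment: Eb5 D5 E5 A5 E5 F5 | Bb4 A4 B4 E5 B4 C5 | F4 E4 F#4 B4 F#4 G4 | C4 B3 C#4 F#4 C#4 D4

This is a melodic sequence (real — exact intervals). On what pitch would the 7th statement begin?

A2

Unit = 6 notes; the statements start on Eb5, Bb4, F4, C4, moving down a 4th each time.
Extending the heads down a 4th: G3 → D3 → A2.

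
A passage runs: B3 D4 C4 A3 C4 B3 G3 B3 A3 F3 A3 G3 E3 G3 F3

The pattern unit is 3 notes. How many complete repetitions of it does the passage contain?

15 notes in groups of 3 gives 15/3 = 5 statements.
Starts: B3, A3, G3, F3, E3 — each down a 2nd.

5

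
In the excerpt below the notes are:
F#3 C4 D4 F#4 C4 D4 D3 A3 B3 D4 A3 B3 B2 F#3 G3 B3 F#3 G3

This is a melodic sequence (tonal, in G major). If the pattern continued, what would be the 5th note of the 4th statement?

Grouping in 6s, the 5th note of each cell is C4, A3, F#3.
From F#3, down a 3rd gives D3.

D3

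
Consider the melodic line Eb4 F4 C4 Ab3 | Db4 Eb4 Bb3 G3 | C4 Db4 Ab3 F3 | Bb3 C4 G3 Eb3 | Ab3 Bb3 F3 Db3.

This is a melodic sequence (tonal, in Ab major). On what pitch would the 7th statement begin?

The 4-note cells begin on Eb4, Db4, C4, Bb3, Ab3 — each down a 2nd from the last.
Continuing: G3 → F3. Statement 7 starts on F3.

F3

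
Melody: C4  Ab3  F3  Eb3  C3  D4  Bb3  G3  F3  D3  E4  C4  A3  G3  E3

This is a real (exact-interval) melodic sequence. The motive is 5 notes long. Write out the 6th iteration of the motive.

A#4 F#4 D#4 C#4 A#3

Taking 5-note groups, the heads are C4, D4, E4: the pattern moves up a 2nd.
Extending up a 2nd: F#4 → G#4 → A#4.
So cell 6 is A#4 F#4 D#4 C#4 A#3.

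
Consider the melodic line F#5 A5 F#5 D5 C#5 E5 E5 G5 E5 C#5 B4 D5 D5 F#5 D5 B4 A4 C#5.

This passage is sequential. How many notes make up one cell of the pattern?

6

There are 18 notes; a 6-note unit gives 3 cells:
F#5 A5 F#5 D5 C#5 E5 | E5 G5 E5 C#5 B4 D5 | D5 F#5 D5 B4 A4 C#5
That's a consistent down a 2nd shift per cell, and no other grouping gives one.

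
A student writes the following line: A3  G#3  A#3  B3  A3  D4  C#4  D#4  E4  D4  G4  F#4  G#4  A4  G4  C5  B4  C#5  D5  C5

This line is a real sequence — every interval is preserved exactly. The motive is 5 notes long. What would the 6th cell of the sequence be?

Taking 5-note groups, the heads are A3, D4, G4, C5: the pattern moves up a 4th.
Continuing the starts: F5 → Bb5.
From Bb5 the exact shape gives Bb5 A5 B5 C6 Bb5.

Bb5 A5 B5 C6 Bb5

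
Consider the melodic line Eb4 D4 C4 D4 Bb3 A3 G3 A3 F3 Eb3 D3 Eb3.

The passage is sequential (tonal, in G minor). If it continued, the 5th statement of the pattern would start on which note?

Taking 4-note groups, the heads are Eb4, Bb3, F3: the pattern moves down a 4th.
Continuing: C3 → G2. Statement 5 starts on G2.

G2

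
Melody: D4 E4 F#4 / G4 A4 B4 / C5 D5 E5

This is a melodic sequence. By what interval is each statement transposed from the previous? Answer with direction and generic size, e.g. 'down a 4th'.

up a 4th

The 3-note cells begin on D4, G4, C5 — each up a 4th from the last.
From D4 to G4: up a 4th.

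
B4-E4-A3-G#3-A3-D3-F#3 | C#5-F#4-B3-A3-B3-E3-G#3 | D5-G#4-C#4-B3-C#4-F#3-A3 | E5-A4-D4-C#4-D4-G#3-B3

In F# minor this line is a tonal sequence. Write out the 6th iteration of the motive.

Taking 7-note groups, the heads are B4, C#5, D5, E5: the pattern moves up a 2nd.
Carrying on: F#5 → G#5.
Statement 6 starts on G#5 and keeps the same diatonic contour: G#5 C#5 F#4 E4 F#4 B3 D4.

G#5 C#5 F#4 E4 F#4 B3 D4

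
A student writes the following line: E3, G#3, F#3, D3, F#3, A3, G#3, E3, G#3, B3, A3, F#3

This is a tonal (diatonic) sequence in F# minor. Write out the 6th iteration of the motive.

Unit = 4 notes; the statements start on E3, F#3, G#3, moving up a 2nd each time.
Continuing the starts: A3 → B3 → C#4.
Statement 6 starts on C#4 and keeps the same diatonic contour: C#4 E4 D4 B3.

C#4 E4 D4 B3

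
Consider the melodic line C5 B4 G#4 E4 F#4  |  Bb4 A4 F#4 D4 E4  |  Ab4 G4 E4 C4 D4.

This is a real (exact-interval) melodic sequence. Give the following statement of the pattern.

Gb4 F4 D4 Bb3 C4

Unit = 5 notes; the statements start on C5, Bb4, Ab4, moving down a 2nd each time.
So cell 4 is Gb4 F4 D4 Bb3 C4.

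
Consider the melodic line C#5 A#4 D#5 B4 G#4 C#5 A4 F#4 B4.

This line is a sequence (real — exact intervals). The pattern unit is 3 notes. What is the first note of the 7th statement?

With a 3-note motive the entries are C#5, B4, A4, each down a 2nd from the previous.
Continuing: G4 → F4 → Eb4 → Db4. Statement 7 starts on Db4.

Db4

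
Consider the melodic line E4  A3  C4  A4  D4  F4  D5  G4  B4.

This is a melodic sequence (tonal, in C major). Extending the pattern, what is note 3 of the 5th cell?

A5

With 3-note cells, note 3 of each statement runs C4, F4, B4.
Each moves up a 4th. Continuing: E5 → A5.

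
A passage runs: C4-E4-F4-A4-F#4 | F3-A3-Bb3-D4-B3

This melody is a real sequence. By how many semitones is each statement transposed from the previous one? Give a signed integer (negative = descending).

The 5-note cells begin on C4, F3 — each down a 5th from the last.
C4→F3 is 53 − 60 = -7 semitones.

-7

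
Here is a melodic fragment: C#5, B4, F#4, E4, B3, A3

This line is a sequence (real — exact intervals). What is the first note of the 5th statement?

A2

With a 2-note motive the entries are C#5, F#4, B3, each down a 5th from the previous.
Extending the heads down a 5th: E3 → A2.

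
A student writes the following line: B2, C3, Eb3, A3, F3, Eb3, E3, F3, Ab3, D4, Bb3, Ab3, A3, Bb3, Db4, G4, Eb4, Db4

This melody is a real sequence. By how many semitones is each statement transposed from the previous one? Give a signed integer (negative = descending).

Unit = 6 notes; the statements start on B2, E3, A3, moving up a 4th each time.
B2→E3 is 52 − 47 = 5 semitones.

5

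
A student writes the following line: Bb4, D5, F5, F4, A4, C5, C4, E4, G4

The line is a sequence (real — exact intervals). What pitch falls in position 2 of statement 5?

The unit is 3 notes. Position-2 pitches of the 3 shown cells: D5, A4, E4.
Extending down a 4th: B3 → F#3.

F#3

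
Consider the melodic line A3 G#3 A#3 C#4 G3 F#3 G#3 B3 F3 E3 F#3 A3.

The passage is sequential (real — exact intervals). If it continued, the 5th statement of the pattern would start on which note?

Taking 4-note groups, the heads are A3, G3, F3: the pattern moves down a 2nd.
Continuing: Eb3 → Db3. Statement 5 starts on Db3.

Db3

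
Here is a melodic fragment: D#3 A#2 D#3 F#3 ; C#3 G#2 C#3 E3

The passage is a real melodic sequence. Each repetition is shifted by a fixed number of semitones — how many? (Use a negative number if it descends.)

-2

Unit = 4 notes; the statements start on D#3, C#3, moving down a 2nd each time.
Counting half-steps from D#3 to C#3: -2.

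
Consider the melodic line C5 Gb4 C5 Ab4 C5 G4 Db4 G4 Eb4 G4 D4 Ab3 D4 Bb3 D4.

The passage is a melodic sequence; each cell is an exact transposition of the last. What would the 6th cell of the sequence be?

Taking 5-note groups, the heads are C5, G4, D4: the pattern moves down a 4th.
Carrying on: A3 → E3 → B2.
From B2 the exact shape gives B2 F2 B2 G2 B2.

B2 F2 B2 G2 B2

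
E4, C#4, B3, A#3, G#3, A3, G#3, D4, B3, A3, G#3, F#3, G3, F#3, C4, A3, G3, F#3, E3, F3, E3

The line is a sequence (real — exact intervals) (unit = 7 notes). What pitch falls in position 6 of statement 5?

Grouping in 7s, the 6th note of each cell is A3, G3, F3.
Each moves down a 2nd. Continuing: Eb3 → Db3.

Db3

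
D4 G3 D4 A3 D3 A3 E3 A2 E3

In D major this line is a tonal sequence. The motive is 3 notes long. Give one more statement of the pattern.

B2 E2 B2

With a 3-note motive the entries are D4, A3, E3, each down a 4th from the previous.
So cell 4 is B2 E2 B2.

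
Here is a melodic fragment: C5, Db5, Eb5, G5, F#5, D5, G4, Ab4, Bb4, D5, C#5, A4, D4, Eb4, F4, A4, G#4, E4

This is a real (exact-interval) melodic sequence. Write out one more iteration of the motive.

The 6-note cells begin on C5, G4, D4 — each down a 4th from the last.
From A3 the exact shape gives A3 Bb3 C4 E4 D#4 B3.

A3 Bb3 C4 E4 D#4 B3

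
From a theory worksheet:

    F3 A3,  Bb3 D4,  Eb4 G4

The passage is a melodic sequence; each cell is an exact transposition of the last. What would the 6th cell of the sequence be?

Unit = 2 notes; the statements start on F3, Bb3, Eb4, moving up a 4th each time.
Carrying on: Ab4 → Db5 → Gb5.
Statement 6 starts on Gb5 and keeps the same exact contour: Gb5 Bb5.

Gb5 Bb5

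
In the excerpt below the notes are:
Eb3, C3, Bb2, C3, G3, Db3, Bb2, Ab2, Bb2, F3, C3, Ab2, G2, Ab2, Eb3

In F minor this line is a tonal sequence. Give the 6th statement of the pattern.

G2 Eb2 Db2 Eb2 Bb2

The 5-note cells begin on Eb3, Db3, C3 — each down a 2nd from the last.
Continuing the starts: Bb2 → Ab2 → G2.
So cell 6 is G2 Eb2 Db2 Eb2 Bb2.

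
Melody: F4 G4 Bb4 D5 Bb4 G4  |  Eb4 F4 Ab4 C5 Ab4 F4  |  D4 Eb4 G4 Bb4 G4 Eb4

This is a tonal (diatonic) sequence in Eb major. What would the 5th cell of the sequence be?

Bb3 C4 Eb4 G4 Eb4 C4

With a 6-note motive the entries are F4, Eb4, D4, each down a 2nd from the previous.
Continuing the starts: C4 → Bb3.
So cell 5 is Bb3 C4 Eb4 G4 Eb4 C4.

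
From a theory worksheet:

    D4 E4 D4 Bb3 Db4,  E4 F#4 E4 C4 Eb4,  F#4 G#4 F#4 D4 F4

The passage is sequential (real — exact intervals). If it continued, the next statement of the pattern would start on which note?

Taking 5-note groups, the heads are D4, E4, F#4: the pattern moves up a 2nd.
One more step up a 2nd gives G#4.

G#4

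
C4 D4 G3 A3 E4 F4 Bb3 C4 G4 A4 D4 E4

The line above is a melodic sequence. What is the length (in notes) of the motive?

4

There are 12 notes; a 4-note unit gives 3 cells:
C4 D4 G3 A3 | E4 F4 Bb3 C4 | G4 A4 D4 E4
That's a consistent up a 3rd shift per cell, and no other grouping gives one.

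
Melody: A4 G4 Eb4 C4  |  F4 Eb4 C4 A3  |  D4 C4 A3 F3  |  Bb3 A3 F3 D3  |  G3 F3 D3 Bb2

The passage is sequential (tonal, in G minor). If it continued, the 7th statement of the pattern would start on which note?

C3

Taking 4-note groups, the heads are A4, F4, D4, Bb3, G3: the pattern moves down a 3rd.
Extending the heads down a 3rd: Eb3 → C3.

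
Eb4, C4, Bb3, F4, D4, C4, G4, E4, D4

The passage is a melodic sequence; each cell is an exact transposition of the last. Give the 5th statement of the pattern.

The 3-note cells begin on Eb4, F4, G4 — each up a 2nd from the last.
Extending up a 2nd: A4 → B4.
So cell 5 is B4 G#4 F#4.

B4 G#4 F#4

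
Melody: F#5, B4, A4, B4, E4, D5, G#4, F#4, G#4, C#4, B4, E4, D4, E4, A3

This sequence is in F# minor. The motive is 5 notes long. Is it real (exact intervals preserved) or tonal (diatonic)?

tonal

Every note is diatonic to F# minor.
Cell 1 has -7 semitones from note 1 to 2, but cell 2 has -6 — the interval quality changes while the contour stays the same, which is the hallmark of a tonal sequence.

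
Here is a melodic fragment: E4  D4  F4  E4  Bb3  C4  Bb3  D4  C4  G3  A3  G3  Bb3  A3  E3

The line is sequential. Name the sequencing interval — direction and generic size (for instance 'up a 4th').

Unit = 5 notes; the statements start on E4, C4, A3, moving down a 3rd each time.
From E4 to C4: down a 3rd.

down a 3rd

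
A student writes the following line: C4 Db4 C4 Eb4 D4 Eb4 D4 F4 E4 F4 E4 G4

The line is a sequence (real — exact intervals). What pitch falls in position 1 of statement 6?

Grouping in 4s, the 1st note of each cell is C4, D4, E4.
Extending up a 2nd: F#4 → G#4 → A#4.

A#4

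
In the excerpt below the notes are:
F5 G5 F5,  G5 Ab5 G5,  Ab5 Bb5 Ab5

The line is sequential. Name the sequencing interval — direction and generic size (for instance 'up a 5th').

up a 2nd

Taking 3-note groups, the heads are F5, G5, Ab5: the pattern moves up a 2nd.
F5 to G5 is up a 2nd.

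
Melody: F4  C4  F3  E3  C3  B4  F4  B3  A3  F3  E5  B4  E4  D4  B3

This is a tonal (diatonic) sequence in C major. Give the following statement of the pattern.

A5 E5 A4 G4 E4

Taking 5-note groups, the heads are F4, B4, E5: the pattern moves up a 4th.
From A5 the diatonic shape gives A5 E5 A4 G4 E4.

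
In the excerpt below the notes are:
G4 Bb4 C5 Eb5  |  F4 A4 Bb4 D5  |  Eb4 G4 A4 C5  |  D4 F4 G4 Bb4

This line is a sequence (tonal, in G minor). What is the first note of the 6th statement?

With a 4-note motive the entries are G4, F4, Eb4, D4, each down a 2nd from the previous.
Extending the heads down a 2nd: C4 → Bb3.

Bb3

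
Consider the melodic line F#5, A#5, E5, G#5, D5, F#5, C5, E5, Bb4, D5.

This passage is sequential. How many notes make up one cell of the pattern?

2

10 notes total. Splitting into 5 groups of 2:
F#5 A#5 | E5 G#5 | D5 F#5 | C5 E5 | Bb4 D5
Each cell is the previous one down a 2nd — so the unit is 2 notes.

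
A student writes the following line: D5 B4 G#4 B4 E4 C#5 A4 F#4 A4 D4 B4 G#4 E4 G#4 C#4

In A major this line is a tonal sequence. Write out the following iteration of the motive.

A4 F#4 D4 F#4 B3

Taking 5-note groups, the heads are D5, C#5, B4: the pattern moves down a 2nd.
Statement 4 starts on A4 and keeps the same diatonic contour: A4 F#4 D4 F#4 B3.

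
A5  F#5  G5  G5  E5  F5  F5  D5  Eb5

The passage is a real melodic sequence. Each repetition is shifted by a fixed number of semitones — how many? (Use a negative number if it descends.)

-2

Unit = 3 notes; the statements start on A5, G5, F5, moving down a 2nd each time.
A5→G5 is 79 − 81 = -2 semitones.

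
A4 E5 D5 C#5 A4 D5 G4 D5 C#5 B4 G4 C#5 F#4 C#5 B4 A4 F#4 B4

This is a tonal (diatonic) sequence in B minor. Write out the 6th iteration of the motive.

C#4 G4 F#4 E4 C#4 F#4

Taking 6-note groups, the heads are A4, G4, F#4: the pattern moves down a 2nd.
Extending down a 2nd: E4 → D4 → C#4.
So cell 6 is C#4 G4 F#4 E4 C#4 F#4.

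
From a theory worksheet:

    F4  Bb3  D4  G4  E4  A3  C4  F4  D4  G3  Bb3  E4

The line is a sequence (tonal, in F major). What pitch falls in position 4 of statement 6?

Grouping in 4s, the 4th note of each cell is G4, F4, E4.
Carrying that down a 2nd forward: D4 → C4 → Bb3.

Bb3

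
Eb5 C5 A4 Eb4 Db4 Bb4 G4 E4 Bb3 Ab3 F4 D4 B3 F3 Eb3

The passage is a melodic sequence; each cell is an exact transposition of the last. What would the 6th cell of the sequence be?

Taking 5-note groups, the heads are Eb5, Bb4, F4: the pattern moves down a 4th.
Carrying on: C4 → G3 → D3.
So cell 6 is D3 B2 G#2 D2 C2.

D3 B2 G#2 D2 C2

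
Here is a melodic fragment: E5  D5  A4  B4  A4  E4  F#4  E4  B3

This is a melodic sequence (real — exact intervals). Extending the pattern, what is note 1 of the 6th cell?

D#3

Grouping in 3s, the 1st note of each cell is E5, B4, F#4.
Carrying that down a 4th forward: C#4 → G#3 → D#3.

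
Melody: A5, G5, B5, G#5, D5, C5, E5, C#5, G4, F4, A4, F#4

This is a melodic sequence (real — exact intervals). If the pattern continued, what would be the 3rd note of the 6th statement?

With 4-note cells, note 3 of each statement runs B5, E5, A4.
Extending down a 5th: D4 → G3 → C3.

C3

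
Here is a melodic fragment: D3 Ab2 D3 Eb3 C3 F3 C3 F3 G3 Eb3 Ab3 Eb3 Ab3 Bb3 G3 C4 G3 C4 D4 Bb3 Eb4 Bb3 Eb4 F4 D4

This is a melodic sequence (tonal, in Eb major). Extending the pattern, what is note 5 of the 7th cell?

With 5-note cells, note 5 of each statement runs C3, Eb3, G3, Bb3, D4.
Extending up a 3rd: F4 → Ab4.

Ab4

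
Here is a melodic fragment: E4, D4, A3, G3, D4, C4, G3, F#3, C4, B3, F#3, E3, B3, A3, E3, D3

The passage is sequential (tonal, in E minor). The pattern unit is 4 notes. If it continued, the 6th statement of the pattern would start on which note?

G3

Taking 4-note groups, the heads are E4, D4, C4, B3: the pattern moves down a 2nd.
Continuing: A3 → G3. Statement 6 starts on G3.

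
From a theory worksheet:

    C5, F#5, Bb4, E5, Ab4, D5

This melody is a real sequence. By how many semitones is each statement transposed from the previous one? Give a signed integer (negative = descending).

-2

The 2-note cells begin on C5, Bb4, Ab4 — each down a 2nd from the last.
Counting half-steps from C5 to Bb4: -2.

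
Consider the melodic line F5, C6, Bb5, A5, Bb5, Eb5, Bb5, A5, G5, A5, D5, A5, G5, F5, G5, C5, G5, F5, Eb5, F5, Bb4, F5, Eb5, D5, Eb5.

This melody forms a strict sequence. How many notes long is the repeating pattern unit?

5

Try groups of 5 (5 cells in 25 notes):
F5 C6 Bb5 A5 Bb5 | Eb5 Bb5 A5 G5 A5 | D5 A5 G5 F5 G5 | C5 G5 F5 Eb5 F5 | Bb4 F5 Eb5 D5 Eb5
Each cell is the previous one down a 2nd — so the unit is 5 notes.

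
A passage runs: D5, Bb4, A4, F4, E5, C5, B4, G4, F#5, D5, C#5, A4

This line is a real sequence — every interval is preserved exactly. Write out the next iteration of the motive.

G#5 E5 D#5 B4

With a 4-note motive the entries are D5, E5, F#5, each up a 2nd from the previous.
From G#5 the exact shape gives G#5 E5 D#5 B4.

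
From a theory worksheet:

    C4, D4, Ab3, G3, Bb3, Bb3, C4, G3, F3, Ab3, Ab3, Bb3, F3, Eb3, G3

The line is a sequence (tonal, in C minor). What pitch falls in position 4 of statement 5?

C3

Grouping in 5s, the 4th note of each cell is G3, F3, Eb3.
Extending down a 2nd: D3 → C3.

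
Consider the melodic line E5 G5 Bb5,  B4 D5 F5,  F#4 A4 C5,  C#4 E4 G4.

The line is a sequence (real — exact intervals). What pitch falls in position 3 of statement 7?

E3

With 3-note cells, note 3 of each statement runs Bb5, F5, C5, G4.
Extending down a 4th: D4 → A3 → E3.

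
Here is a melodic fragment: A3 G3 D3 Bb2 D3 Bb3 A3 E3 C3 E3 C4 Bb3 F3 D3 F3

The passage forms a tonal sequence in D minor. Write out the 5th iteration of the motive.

With a 5-note motive the entries are A3, Bb3, C4, each up a 2nd from the previous.
Continuing the starts: D4 → E4.
So cell 5 is E4 D4 A3 F3 A3.

E4 D4 A3 F3 A3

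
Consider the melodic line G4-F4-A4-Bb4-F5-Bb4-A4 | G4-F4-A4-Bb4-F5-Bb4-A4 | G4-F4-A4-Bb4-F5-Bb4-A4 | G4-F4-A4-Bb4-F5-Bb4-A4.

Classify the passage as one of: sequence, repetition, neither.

Each 7-note cell is identical (G4 F4 A4 Bb4 F5 Bb4 A4), restated at the same pitch.

repetition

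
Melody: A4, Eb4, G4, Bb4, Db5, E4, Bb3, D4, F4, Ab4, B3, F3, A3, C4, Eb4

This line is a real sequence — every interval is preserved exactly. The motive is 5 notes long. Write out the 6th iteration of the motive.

G#2 D2 F#2 A2 C3

The 5-note cells begin on A4, E4, B3 — each down a 4th from the last.
Carrying on: F#3 → C#3 → G#2.
From G#2 the exact shape gives G#2 D2 F#2 A2 C3.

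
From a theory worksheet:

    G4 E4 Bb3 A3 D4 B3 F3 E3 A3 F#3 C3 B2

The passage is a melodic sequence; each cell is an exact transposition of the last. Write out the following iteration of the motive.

Unit = 4 notes; the statements start on G4, D4, A3, moving down a 4th each time.
Statement 4 starts on E3 and keeps the same exact contour: E3 C#3 G2 F#2.

E3 C#3 G2 F#2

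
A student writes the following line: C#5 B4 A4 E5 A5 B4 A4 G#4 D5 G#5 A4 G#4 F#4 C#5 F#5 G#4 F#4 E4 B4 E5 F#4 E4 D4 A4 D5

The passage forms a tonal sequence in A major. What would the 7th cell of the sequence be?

D4 C#4 B3 F#4 B4

Unit = 5 notes; the statements start on C#5, B4, A4, G#4, F#4, moving down a 2nd each time.
Carrying on: E4 → D4.
Statement 7 starts on D4 and keeps the same diatonic contour: D4 C#4 B3 F#4 B4.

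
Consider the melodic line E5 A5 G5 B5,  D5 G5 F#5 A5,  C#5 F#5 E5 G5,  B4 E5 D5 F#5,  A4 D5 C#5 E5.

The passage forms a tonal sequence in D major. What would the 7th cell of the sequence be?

With a 4-note motive the entries are E5, D5, C#5, B4, A4, each down a 2nd from the previous.
Extending down a 2nd: G4 → F#4.
From F#4 the diatonic shape gives F#4 B4 A4 C#5.

F#4 B4 A4 C#5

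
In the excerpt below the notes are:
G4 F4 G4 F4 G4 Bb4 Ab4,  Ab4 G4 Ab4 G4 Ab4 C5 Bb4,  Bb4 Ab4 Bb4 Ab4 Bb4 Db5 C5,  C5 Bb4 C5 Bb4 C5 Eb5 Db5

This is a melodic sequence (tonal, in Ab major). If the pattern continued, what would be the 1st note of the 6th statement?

Eb5

Grouping in 7s, the 1st note of each cell is G4, Ab4, Bb4, C5.
Carrying that up a 2nd forward: Db5 → Eb5.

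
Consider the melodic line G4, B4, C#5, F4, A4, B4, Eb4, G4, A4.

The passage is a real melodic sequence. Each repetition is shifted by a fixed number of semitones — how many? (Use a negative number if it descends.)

The 3-note cells begin on G4, F4, Eb4 — each down a 2nd from the last.
Counting half-steps from G4 to F4: -2.

-2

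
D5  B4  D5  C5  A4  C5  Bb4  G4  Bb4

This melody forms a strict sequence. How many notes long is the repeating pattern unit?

Try groups of 3 (3 cells in 9 notes):
D5 B4 D5 | C5 A4 C5 | Bb4 G4 Bb4
Every group is a transposition down a 2nd of the one before; no shorter unit works.

3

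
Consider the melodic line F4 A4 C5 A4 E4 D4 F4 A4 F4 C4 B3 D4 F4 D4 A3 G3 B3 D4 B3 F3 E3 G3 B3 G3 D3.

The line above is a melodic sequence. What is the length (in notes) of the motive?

Try groups of 5 (5 cells in 25 notes):
F4 A4 C5 A4 E4 | D4 F4 A4 F4 C4 | B3 D4 F4 D4 A3 | G3 B3 D4 B3 F3 | E3 G3 B3 G3 D3
Each cell is the previous one down a 3rd — so the unit is 5 notes.

5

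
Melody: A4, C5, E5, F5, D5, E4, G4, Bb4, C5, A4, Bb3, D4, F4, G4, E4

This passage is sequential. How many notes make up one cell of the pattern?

15 notes total. Splitting into 3 groups of 5:
A4 C5 E5 F5 D5 | E4 G4 Bb4 C5 A4 | Bb3 D4 F4 G4 E4
That's a consistent down a 4th shift per cell, and no other grouping gives one.

5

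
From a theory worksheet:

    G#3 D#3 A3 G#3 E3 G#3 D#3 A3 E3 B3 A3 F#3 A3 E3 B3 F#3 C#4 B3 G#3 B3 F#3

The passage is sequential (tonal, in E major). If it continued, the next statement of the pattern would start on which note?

C#4

The 7-note cells begin on G#3, A3, B3 — each up a 2nd from the last.
The next head, up a 2nd from B3, is C#4.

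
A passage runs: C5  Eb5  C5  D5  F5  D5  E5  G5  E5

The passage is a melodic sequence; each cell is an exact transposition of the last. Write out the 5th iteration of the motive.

The 3-note cells begin on C5, D5, E5 — each up a 2nd from the last.
Continuing the starts: F#5 → G#5.
So cell 5 is G#5 B5 G#5.

G#5 B5 G#5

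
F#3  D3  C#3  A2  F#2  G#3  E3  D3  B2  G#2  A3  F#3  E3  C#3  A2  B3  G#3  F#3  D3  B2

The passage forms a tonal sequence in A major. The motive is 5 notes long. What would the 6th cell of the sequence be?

D4 B3 A3 F#3 D3

The 5-note cells begin on F#3, G#3, A3, B3 — each up a 2nd from the last.
Carrying on: C#4 → D4.
From D4 the diatonic shape gives D4 B3 A3 F#3 D3.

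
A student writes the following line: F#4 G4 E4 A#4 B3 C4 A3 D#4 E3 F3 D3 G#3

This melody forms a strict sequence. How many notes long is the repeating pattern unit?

There are 12 notes; a 4-note unit gives 3 cells:
F#4 G4 E4 A#4 | B3 C4 A3 D#4 | E3 F3 D3 G#3
Each cell is the previous one down a 5th — so the unit is 4 notes.

4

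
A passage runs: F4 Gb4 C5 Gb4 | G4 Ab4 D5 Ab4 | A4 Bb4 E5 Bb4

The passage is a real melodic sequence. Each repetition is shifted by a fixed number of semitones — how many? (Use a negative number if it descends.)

2

The 4-note cells begin on F4, G4, A4 — each up a 2nd from the last.
F4→G4 is 67 − 65 = 2 semitones.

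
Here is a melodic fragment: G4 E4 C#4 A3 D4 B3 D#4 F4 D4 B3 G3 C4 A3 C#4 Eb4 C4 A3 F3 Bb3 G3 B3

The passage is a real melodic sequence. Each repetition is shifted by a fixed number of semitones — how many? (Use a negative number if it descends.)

With a 7-note motive the entries are G4, F4, Eb4, each down a 2nd from the previous.
Counting half-steps from G4 to F4: -2.

-2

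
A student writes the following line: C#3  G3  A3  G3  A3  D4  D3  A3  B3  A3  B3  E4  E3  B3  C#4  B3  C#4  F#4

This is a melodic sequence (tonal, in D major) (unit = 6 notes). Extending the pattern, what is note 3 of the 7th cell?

The unit is 6 notes. Position-3 pitches of the 3 shown cells: A3, B3, C#4.
Carrying that up a 2nd forward: D4 → E4 → F#4 → G4.

G4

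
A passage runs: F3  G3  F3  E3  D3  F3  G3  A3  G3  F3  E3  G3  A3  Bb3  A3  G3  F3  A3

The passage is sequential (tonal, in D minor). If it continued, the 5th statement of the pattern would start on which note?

With a 6-note motive the entries are F3, G3, A3, each up a 2nd from the previous.
Continuing: Bb3 → C4. Statement 5 starts on C4.

C4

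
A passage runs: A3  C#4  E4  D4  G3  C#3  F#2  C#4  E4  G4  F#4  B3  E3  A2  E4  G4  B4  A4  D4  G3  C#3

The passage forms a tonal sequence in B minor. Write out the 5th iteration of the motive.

The 7-note cells begin on A3, C#4, E4 — each up a 3rd from the last.
Continuing the starts: G4 → B4.
From B4 the diatonic shape gives B4 D5 F#5 E5 A4 D4 G3.

B4 D5 F#5 E5 A4 D4 G3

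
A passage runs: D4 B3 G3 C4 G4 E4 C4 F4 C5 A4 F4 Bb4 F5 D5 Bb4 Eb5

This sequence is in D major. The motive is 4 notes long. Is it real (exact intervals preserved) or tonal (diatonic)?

Each cell has the same semitone pattern (-3, -4, 5) — intervals are preserved exactly.
And C4 lies outside D major, so the sequence is real rather than tonal.

real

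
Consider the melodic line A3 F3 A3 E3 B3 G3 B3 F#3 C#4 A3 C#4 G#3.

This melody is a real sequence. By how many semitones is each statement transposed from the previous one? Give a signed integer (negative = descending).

2

With a 4-note motive the entries are A3, B3, C#4, each up a 2nd from the previous.
A3→B3 is 59 − 57 = 2 semitones.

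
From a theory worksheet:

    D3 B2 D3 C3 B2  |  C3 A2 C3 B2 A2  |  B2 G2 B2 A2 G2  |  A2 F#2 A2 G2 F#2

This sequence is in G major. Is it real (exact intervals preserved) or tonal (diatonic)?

tonal

Every note is diatonic to G major.
Cell 1 has -2 semitones from note 3 to 4, but cell 2 has -1 — the interval quality changes while the contour stays the same, which is the hallmark of a tonal sequence.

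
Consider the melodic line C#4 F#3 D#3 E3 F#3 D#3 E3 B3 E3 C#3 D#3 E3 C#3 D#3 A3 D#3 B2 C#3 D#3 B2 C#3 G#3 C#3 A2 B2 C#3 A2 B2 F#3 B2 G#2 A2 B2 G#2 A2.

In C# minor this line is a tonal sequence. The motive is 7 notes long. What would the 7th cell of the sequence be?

The 7-note cells begin on C#4, B3, A3, G#3, F#3 — each down a 2nd from the last.
Extending down a 2nd: E3 → D#3.
Statement 7 starts on D#3 and keeps the same diatonic contour: D#3 G#2 E2 F#2 G#2 E2 F#2.

D#3 G#2 E2 F#2 G#2 E2 F#2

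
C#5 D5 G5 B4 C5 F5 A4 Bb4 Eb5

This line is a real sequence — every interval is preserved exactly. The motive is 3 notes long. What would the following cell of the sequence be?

Unit = 3 notes; the statements start on C#5, B4, A4, moving down a 2nd each time.
So cell 4 is G4 Ab4 Db5.

G4 Ab4 Db5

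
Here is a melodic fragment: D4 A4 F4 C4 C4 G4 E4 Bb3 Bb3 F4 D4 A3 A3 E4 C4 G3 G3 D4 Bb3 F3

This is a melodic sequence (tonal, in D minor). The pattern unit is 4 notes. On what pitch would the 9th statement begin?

C3

Unit = 4 notes; the statements start on D4, C4, Bb3, A3, G3, moving down a 2nd each time.
Extending the heads down a 2nd: F3 → E3 → D3 → C3.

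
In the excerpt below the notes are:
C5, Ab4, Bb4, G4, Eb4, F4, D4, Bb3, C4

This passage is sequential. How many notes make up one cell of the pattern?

3

Try groups of 3 (3 cells in 9 notes):
C5 Ab4 Bb4 | G4 Eb4 F4 | D4 Bb3 C4
Every group is a transposition down a 4th of the one before; no shorter unit works.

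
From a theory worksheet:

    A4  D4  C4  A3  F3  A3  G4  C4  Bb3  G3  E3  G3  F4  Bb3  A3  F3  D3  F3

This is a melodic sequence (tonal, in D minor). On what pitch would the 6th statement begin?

The 6-note cells begin on A4, G4, F4 — each down a 2nd from the last.
Continuing: E4 → D4 → C4. Statement 6 starts on C4.

C4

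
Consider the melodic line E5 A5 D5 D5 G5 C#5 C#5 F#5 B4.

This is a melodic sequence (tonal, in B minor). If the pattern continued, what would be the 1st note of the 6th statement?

Grouping in 3s, the 1st note of each cell is E5, D5, C#5.
Extending down a 2nd: B4 → A4 → G4.

G4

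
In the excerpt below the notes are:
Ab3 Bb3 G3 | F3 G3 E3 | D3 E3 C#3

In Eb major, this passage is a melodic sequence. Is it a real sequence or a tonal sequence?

Each cell has the same semitone pattern (2, -3) — intervals are preserved exactly.
And E3 lies outside Eb major, so the sequence is real rather than tonal.

real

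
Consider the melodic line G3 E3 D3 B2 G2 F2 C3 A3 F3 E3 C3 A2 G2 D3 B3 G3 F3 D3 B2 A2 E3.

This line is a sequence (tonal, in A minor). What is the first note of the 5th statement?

The 7-note cells begin on G3, A3, B3 — each up a 2nd from the last.
Extending the heads up a 2nd: C4 → D4.

D4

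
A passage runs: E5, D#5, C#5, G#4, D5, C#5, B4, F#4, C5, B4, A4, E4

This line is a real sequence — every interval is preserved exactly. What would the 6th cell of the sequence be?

Gb4 F4 Eb4 Bb3

Unit = 4 notes; the statements start on E5, D5, C5, moving down a 2nd each time.
Extending down a 2nd: Bb4 → Ab4 → Gb4.
Statement 6 starts on Gb4 and keeps the same exact contour: Gb4 F4 Eb4 Bb3.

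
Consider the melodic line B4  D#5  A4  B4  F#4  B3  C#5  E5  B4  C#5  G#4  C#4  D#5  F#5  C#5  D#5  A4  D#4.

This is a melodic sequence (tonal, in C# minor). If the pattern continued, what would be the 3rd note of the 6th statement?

The unit is 6 notes. Position-3 pitches of the 3 shown cells: A4, B4, C#5.
Each moves up a 2nd. Continuing: D#5 → E5 → F#5.

F#5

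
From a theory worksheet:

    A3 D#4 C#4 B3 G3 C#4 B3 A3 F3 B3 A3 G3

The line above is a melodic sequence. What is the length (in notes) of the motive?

4

There are 12 notes; a 4-note unit gives 3 cells:
A3 D#4 C#4 B3 | G3 C#4 B3 A3 | F3 B3 A3 G3
Every group is a transposition down a 2nd of the one before; no shorter unit works.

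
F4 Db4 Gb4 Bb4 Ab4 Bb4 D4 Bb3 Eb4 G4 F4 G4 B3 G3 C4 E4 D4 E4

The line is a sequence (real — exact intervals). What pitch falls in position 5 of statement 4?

B3

With 6-note cells, note 5 of each statement runs Ab4, F4, D4.
From D4, down a 3rd gives B3.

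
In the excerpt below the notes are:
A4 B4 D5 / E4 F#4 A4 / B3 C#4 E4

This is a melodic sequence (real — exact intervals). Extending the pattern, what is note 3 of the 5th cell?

Grouping in 3s, the 3rd note of each cell is D5, A4, E4.
Each moves down a 4th. Continuing: B3 → F#3.

F#3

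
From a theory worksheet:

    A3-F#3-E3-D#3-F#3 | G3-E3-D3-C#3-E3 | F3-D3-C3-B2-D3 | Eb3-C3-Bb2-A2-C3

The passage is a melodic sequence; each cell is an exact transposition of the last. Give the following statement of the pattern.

Db3 Bb2 Ab2 G2 Bb2

With a 5-note motive the entries are A3, G3, F3, Eb3, each down a 2nd from the previous.
Statement 5 starts on Db3 and keeps the same exact contour: Db3 Bb2 Ab2 G2 Bb2.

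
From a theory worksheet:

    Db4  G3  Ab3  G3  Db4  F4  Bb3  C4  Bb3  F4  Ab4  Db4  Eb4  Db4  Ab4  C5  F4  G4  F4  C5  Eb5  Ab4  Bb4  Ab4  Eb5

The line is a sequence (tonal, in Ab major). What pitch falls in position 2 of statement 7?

Grouping in 5s, the 2nd note of each cell is G3, Bb3, Db4, F4, Ab4.
Extending up a 3rd: C5 → Eb5.

Eb5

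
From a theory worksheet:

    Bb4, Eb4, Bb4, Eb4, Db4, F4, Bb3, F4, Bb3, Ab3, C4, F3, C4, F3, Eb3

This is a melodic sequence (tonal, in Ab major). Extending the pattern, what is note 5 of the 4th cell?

Bb2

Grouping in 5s, the 5th note of each cell is Db4, Ab3, Eb3.
One more down a 4th gives Bb2.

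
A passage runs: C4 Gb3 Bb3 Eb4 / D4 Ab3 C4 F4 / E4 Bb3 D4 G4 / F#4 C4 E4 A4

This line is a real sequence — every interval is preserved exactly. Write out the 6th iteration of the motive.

A#4 E4 G#4 C#5

Taking 4-note groups, the heads are C4, D4, E4, F#4: the pattern moves up a 2nd.
Continuing the starts: G#4 → A#4.
From A#4 the exact shape gives A#4 E4 G#4 C#5.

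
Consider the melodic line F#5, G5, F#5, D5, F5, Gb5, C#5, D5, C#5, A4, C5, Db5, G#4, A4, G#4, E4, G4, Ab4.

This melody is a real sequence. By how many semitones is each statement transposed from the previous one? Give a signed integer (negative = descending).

With a 6-note motive the entries are F#5, C#5, G#4, each down a 4th from the previous.
F#5→C#5 is 73 − 78 = -5 semitones.

-5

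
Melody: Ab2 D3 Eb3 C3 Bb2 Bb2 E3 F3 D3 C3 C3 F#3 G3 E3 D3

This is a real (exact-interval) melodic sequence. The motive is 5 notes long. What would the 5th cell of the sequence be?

The 5-note cells begin on Ab2, Bb2, C3 — each up a 2nd from the last.
Continuing the starts: D3 → E3.
Statement 5 starts on E3 and keeps the same exact contour: E3 A#3 B3 G#3 F#3.

E3 A#3 B3 G#3 F#3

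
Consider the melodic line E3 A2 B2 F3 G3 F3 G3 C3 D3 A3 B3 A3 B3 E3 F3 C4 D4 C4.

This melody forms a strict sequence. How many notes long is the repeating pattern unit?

6

Try groups of 6 (3 cells in 18 notes):
E3 A2 B2 F3 G3 F3 | G3 C3 D3 A3 B3 A3 | B3 E3 F3 C4 D4 C4
Each cell is the previous one up a 3rd — so the unit is 6 notes.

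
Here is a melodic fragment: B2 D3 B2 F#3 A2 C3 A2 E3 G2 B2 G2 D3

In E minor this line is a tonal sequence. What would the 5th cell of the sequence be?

With a 4-note motive the entries are B2, A2, G2, each down a 2nd from the previous.
Carrying on: F#2 → E2.
Statement 5 starts on E2 and keeps the same diatonic contour: E2 G2 E2 B2.

E2 G2 E2 B2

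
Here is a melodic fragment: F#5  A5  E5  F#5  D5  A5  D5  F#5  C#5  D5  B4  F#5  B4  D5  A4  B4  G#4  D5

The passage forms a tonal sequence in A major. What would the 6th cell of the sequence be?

Unit = 6 notes; the statements start on F#5, D5, B4, moving down a 3rd each time.
Carrying on: G#4 → E4 → C#4.
Statement 6 starts on C#4 and keeps the same diatonic contour: C#4 E4 B3 C#4 A3 E4.

C#4 E4 B3 C#4 A3 E4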